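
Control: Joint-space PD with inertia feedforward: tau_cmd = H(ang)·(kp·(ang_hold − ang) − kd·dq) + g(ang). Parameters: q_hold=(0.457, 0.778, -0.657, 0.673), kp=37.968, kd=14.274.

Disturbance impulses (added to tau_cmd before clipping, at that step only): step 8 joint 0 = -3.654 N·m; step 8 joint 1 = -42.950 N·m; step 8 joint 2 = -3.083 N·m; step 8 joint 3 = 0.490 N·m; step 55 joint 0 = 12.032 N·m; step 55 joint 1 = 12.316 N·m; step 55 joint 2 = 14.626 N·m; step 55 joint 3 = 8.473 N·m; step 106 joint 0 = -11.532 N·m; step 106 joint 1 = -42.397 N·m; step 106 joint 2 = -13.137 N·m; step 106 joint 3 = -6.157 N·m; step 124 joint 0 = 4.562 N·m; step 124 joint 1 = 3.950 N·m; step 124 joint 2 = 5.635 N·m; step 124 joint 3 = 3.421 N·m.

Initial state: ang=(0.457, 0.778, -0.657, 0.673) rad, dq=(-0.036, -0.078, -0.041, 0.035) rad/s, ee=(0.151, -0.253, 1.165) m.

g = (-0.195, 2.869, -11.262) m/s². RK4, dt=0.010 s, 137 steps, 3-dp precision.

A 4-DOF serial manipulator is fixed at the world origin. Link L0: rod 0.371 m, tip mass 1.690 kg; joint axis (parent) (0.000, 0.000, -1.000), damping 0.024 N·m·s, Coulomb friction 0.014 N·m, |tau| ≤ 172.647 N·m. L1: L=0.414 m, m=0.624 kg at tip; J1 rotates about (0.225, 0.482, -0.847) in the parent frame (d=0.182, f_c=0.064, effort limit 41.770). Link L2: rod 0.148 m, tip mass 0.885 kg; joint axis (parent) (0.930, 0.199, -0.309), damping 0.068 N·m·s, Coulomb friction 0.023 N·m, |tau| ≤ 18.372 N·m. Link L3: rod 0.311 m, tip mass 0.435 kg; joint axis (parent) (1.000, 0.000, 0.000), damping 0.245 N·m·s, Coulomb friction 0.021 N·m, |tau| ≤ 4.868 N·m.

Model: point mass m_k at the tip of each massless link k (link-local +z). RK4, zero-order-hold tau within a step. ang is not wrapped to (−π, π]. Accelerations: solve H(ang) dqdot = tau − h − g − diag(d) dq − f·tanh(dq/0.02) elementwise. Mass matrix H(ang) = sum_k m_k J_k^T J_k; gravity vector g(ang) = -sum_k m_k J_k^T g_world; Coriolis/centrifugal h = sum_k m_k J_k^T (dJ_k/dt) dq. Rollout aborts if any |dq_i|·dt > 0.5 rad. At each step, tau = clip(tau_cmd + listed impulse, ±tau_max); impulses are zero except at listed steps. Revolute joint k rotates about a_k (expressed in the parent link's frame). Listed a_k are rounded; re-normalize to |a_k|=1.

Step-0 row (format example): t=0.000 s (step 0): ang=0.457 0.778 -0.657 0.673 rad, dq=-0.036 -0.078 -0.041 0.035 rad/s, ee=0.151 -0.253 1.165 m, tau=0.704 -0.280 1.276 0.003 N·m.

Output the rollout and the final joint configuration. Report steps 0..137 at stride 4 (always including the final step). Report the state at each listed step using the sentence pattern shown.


t=0.040 s (step 4): ang=0.456 0.776 -0.658 0.673 rad, dq=-0.021 -0.031 -0.011 -0.002 rad/s, ee=0.152 -0.252 1.166 m, tau=0.644 -0.436 1.216 -0.022 N·m.
t=0.080 s (step 8): ang=0.455 0.775 -0.658 0.673 rad, dq=-0.010 -0.007 -0.006 -0.002 rad/s, ee=0.152 -0.251 1.166 m, tau=-3.046 -41.770 -1.903 0.451 N·m.
t=0.120 s (step 12): ang=0.454 0.713 -0.621 0.678 rad, dq=-0.037 -1.282 0.708 0.107 rad/s, ee=0.137 -0.234 1.175 m, tau=0.908 3.536 1.509 -0.068 N·m.
t=0.160 s (step 16): ang=0.453 0.678 -0.604 0.682 rad, dq=0.012 -0.547 0.231 0.057 rad/s, ee=0.128 -0.224 1.179 m, tau=0.730 1.916 1.349 -0.070 N·m.
t=0.200 s (step 20): ang=0.454 0.665 -0.599 0.683 rad, dq=0.022 -0.139 0.017 0.017 rad/s, ee=0.125 -0.220 1.181 m, tau=0.638 0.946 1.234 -0.082 N·m.
t=0.240 s (step 24): ang=0.454 0.664 -0.600 0.683 rad, dq=-0.006 0.062 -0.030 -0.019 rad/s, ee=0.125 -0.220 1.181 m, tau=0.585 0.390 1.147 -0.103 N·m.
t=0.280 s (step 28): ang=0.454 0.669 -0.602 0.682 rad, dq=-0.015 0.151 -0.048 -0.025 rad/s, ee=0.127 -0.221 1.180 m, tau=0.552 0.083 1.090 -0.122 N·m.
t=0.320 s (step 32): ang=0.453 0.676 -0.604 0.681 rad, dq=-0.018 0.190 -0.055 -0.026 rad/s, ee=0.128 -0.223 1.180 m, tau=0.533 -0.107 1.056 -0.132 N·m.
t=0.360 s (step 36): ang=0.452 0.683 -0.606 0.680 rad, dq=-0.019 0.202 -0.055 -0.026 rad/s, ee=0.130 -0.226 1.179 m, tau=0.523 -0.227 1.037 -0.137 N·m.
t=0.400 s (step 40): ang=0.452 0.691 -0.608 0.679 rad, dq=-0.018 0.198 -0.052 -0.025 rad/s, ee=0.131 -0.228 1.178 m, tau=0.519 -0.304 1.027 -0.139 N·m.
t=0.440 s (step 44): ang=0.451 0.699 -0.610 0.678 rad, dq=-0.017 0.186 -0.048 -0.024 rad/s, ee=0.133 -0.231 1.177 m, tau=0.518 -0.355 1.023 -0.139 N·m.
t=0.480 s (step 48): ang=0.450 0.706 -0.612 0.677 rad, dq=-0.015 0.172 -0.043 -0.023 rad/s, ee=0.134 -0.233 1.176 m, tau=0.519 -0.389 1.021 -0.138 N·m.
t=0.520 s (step 52): ang=0.450 0.713 -0.614 0.676 rad, dq=-0.014 0.156 -0.039 -0.022 rad/s, ee=0.136 -0.236 1.175 m, tau=0.521 -0.414 1.021 -0.136 N·m.
t=0.560 s (step 56): ang=0.448 0.718 -0.594 0.656 rad, dq=-0.196 -0.033 3.994 -3.586 rad/s, ee=0.136 -0.239 1.175 m, tau=-1.225 -2.227 -1.100 -0.923 N·m.
t=0.600 s (step 60): ang=0.454 0.722 -0.520 0.600 rad, dq=0.265 0.170 0.641 -0.268 rad/s, ee=0.126 -0.252 1.177 m, tau=-0.559 -1.593 -0.339 -0.775 N·m.
t=0.640 s (step 64): ang=0.463 0.729 -0.509 0.599 rad, dq=0.159 0.157 0.089 0.035 rad/s, ee=0.121 -0.259 1.176 m, tau=-0.132 -1.172 0.139 -0.528 N·m.
t=0.680 s (step 68): ang=0.466 0.734 -0.508 0.600 rad, dq=0.035 0.118 -0.020 0.001 rad/s, ee=0.120 -0.263 1.175 m, tau=0.136 -0.904 0.432 -0.359 N·m.
t=0.720 s (step 72): ang=0.466 0.738 -0.510 0.600 rad, dq=-0.032 0.088 -0.076 -0.003 rad/s, ee=0.121 -0.264 1.174 m, tau=0.295 -0.740 0.606 -0.262 N·m.
t=0.760 s (step 76): ang=0.464 0.742 -0.514 0.599 rad, dq=-0.058 0.069 -0.110 -0.004 rad/s, ee=0.122 -0.264 1.174 m, tau=0.390 -0.641 0.717 -0.200 N·m.
t=0.800 s (step 80): ang=0.462 0.744 -0.518 0.599 rad, dq=-0.069 0.055 -0.123 -0.004 rad/s, ee=0.125 -0.263 1.174 m, tau=0.450 -0.582 0.790 -0.160 N·m.
t=0.840 s (step 84): ang=0.459 0.746 -0.523 0.599 rad, dq=-0.071 0.046 -0.125 -0.004 rad/s, ee=0.127 -0.263 1.174 m, tau=0.487 -0.548 0.840 -0.133 N·m.
t=0.880 s (step 88): ang=0.456 0.748 -0.528 0.599 rad, dq=-0.068 0.039 -0.121 -0.003 rad/s, ee=0.130 -0.262 1.173 m, tau=0.510 -0.529 0.874 -0.115 N·m.
t=0.920 s (step 92): ang=0.454 0.749 -0.533 0.599 rad, dq=-0.063 0.034 -0.114 -0.003 rad/s, ee=0.132 -0.261 1.173 m, tau=0.524 -0.519 0.898 -0.102 N·m.
t=0.960 s (step 96): ang=0.451 0.750 -0.537 0.599 rad, dq=-0.056 0.030 -0.105 -0.002 rad/s, ee=0.134 -0.260 1.173 m, tau=0.533 -0.515 0.916 -0.093 N·m.
t=1.000 s (step 100): ang=0.449 0.752 -0.541 0.599 rad, dq=-0.049 0.027 -0.097 -0.002 rad/s, ee=0.136 -0.259 1.173 m, tau=0.539 -0.514 0.929 -0.086 N·m.
t=1.040 s (step 104): ang=0.447 0.753 -0.545 0.598 rad, dq=-0.043 0.025 -0.089 -0.001 rad/s, ee=0.137 -0.258 1.173 m, tau=0.542 -0.516 0.940 -0.080 N·m.
t=1.080 s (step 108): ang=0.441 0.729 -0.553 0.610 rad, dq=-0.413 -1.434 -0.193 0.510 rad/s, ee=0.137 -0.246 1.176 m, tau=2.015 4.720 2.677 0.607 N·m.
t=1.120 s (step 112): ang=0.425 0.689 -0.555 0.618 rad, dq=-0.323 -0.650 -0.026 0.044 rad/s, ee=0.136 -0.227 1.181 m, tau=1.418 2.607 2.070 0.401 N·m.
t=1.160 s (step 116): ang=0.415 0.672 -0.557 0.619 rad, dq=-0.161 -0.211 -0.082 0.004 rad/s, ee=0.137 -0.218 1.184 m, tau=1.054 1.346 1.658 0.226 N·m.
t=1.200 s (step 120): ang=0.411 0.669 -0.561 0.619 rad, dq=-0.055 0.021 -0.100 -0.003 rad/s, ee=0.139 -0.215 1.184 m, tau=0.837 0.599 1.397 0.109 N·m.
t=1.240 s (step 124): ang=0.410 0.672 -0.564 0.618 rad, dq=-0.003 0.120 -0.076 -0.008 rad/s, ee=0.141 -0.215 1.184 m, tau=5.273 4.146 6.872 3.453 N·m.
t=1.280 s (step 128): ang=0.419 0.677 -0.557 0.622 rad, dq=0.211 0.164 0.135 0.056 rad/s, ee=0.137 -0.222 1.183 m, tau=0.181 -0.462 0.571 -0.351 N·m.
t=1.320 s (step 132): ang=0.426 0.685 -0.555 0.623 rad, dq=0.133 0.191 0.012 0.019 rad/s, ee=0.135 -0.227 1.182 m, tau=0.319 -0.460 0.733 -0.245 N·m.
t=1.360 s (step 136): ang=0.430 0.692 -0.555 0.623 rad, dq=0.057 0.190 -0.016 -0.005 rad/s, ee=0.134 -0.231 1.180 m, tau=0.408 -0.457 0.823 -0.187 N·m.
t=1.370 s (step 137): ang=0.430 0.694 -0.555 0.623 rad, dq=0.042 0.187 -0.020 -0.007 rad/s, ee=0.135 -0.231 1.180 m.
final ang (rad): 0.430 0.694 -0.555 0.623


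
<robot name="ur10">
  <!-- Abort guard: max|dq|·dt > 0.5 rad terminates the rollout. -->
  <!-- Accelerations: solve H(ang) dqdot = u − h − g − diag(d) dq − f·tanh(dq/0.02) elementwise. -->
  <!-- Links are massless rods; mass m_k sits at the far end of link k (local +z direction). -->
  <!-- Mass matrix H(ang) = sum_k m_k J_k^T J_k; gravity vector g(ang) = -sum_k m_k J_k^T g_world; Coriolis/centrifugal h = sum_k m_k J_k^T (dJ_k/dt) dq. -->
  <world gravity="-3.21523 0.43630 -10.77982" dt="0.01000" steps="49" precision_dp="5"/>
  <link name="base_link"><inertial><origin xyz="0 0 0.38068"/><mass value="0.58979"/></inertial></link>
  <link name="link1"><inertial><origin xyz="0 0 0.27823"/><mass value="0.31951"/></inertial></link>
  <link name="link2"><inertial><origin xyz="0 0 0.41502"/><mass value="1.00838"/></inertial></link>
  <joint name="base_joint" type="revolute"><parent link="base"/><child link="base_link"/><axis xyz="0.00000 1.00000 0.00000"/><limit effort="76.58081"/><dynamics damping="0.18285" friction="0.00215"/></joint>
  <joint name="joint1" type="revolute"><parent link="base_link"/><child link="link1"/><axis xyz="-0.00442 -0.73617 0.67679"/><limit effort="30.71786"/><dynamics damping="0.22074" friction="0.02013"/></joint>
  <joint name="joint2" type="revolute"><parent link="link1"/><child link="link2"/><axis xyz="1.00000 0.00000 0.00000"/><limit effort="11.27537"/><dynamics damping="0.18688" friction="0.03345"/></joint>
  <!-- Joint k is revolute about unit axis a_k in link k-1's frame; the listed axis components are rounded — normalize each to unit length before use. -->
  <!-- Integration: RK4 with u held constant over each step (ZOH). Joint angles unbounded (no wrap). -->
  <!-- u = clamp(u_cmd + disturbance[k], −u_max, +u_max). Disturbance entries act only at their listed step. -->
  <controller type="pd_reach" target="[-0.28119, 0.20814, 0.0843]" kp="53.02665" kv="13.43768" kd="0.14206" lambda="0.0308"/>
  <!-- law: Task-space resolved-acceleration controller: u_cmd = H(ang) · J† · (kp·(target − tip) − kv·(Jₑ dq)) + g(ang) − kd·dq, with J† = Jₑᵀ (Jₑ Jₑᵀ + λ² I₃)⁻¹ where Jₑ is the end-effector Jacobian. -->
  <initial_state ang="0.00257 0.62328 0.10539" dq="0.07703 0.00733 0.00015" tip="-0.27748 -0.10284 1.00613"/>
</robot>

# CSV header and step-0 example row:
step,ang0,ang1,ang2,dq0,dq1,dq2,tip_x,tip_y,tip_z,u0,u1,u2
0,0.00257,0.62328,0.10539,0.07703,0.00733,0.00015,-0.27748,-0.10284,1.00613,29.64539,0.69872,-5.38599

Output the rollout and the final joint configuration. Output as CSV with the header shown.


step,ang0,ang1,ang2,dq0,dq1,dq2,tip_x,tip_y,tip_z,u0,u1,u2
1,0.01588,0.64901,0.09033,2.52326,4.96086,-2.98382,-0.27691,-0.10216,1.00445,26.49204,-0.42451,-4.39292
2,0.04950,0.71378,0.04864,4.13456,7.78719,-5.34019,-0.27637,-0.10017,0.99920,21.26106,-0.75117,-3.90507
3,0.09545,0.79744,-0.01363,5.01197,8.81006,-7.08751,-0.27538,-0.09705,0.99052,15.11533,-0.66367,-3.64862
4,0.14734,0.88521,-0.09024,5.34428,8.69594,-8.19980,-0.27369,-0.09293,0.97855,9.47734,-0.50563,-3.43900
5,0.20074,0.96890,-0.17521,5.33206,8.05006,-8.77142,-0.27126,-0.08799,0.96363,5.06105,-0.45577,-3.16191
6,0.25302,1.04523,-0.26393,5.12958,7.24697,-8.96197,-0.26822,-0.08239,0.94620,1.91537,-0.55588,-2.77016
7,0.30278,1.11359,-0.35332,4.83319,6.46317,-8.91622,-0.26476,-0.07628,0.92677,-0.18600,-0.78423,-2.26366
8,0.34938,1.17455,-0.44154,4.49613,5.76231,-8.73614,-0.26106,-0.06978,0.90577,-1.50839,-1.10256,-1.66578
9,0.39254,1.22900,-0.52760,4.14577,5.15660,-8.48531,-0.25729,-0.06297,0.88360,-2.27525,-1.47514,-1.00724
10,0.43220,1.27786,-0.61097,3.79542,4.63869,-8.20087,-0.25358,-0.05592,0.86054,-2.65560,-1.87384,-0.31778
11,0.46840,1.32194,-0.69143,3.45117,4.19566,-7.90375,-0.25001,-0.04870,0.83687,-2.77205,-2.27813,0.37706
12,0.50121,1.36191,-0.76892,3.11550,3.81445,-7.60540,-0.24666,-0.04136,0.81280,-2.71209,-2.67357,1.05673
13,0.53071,1.39834,-0.84346,2.78918,3.48370,-7.31185,-0.24355,-0.03394,0.78848,-2.53770,-3.05033,1.70546
14,0.55699,1.43168,-0.91510,2.47219,3.19404,-7.02606,-0.24072,-0.02650,0.76409,-2.29261,-3.40192,2.31152
15,0.58016,1.46231,-0.98393,2.16419,2.93795,-6.74931,-0.23815,-0.01906,0.73973,-2.00751,-3.72423,2.86663
16,0.60029,1.49051,-1.05005,1.86481,2.70948,-6.48190,-0.23585,-0.01167,0.71552,-1.70374,-4.01493,3.36523
17,0.61747,1.51655,-1.11355,1.57370,2.50389,-6.22367,-0.23380,-0.00435,0.69155,-1.39590,-4.27292,3.80397
18,0.63179,1.54064,-1.17451,1.29061,2.31745,-5.97418,-0.23199,0.00286,0.66791,-1.09376,-4.49800,4.18125
19,0.64331,1.56294,-1.23302,1.01542,2.14718,-5.73291,-0.23039,0.00994,0.64465,-0.80352,-4.69065,4.49686
20,0.65212,1.58362,-1.28916,0.74812,1.99069,-5.49927,-0.22898,0.01685,0.62185,-0.52887,-4.85179,4.75166
21,0.65830,1.60279,-1.34301,0.48879,1.84606,-5.27273,-0.22775,0.02358,0.59956,-0.27162,-4.98269,4.94738
22,0.66193,1.62057,-1.39462,0.23760,1.71170,-5.05277,-0.22667,0.03011,0.57782,-0.03226,-5.08485,5.08636
23,0.66309,1.63705,-1.44407,-0.00518,1.58634,-4.83896,-0.22572,0.03642,0.55667,0.18964,-5.15993,5.17145
24,0.66186,1.65232,-1.49141,-0.23917,1.46892,-4.63092,-0.22488,0.04250,0.53615,0.39480,-5.20969,5.20589
25,0.65834,1.66645,-1.53670,-0.46415,1.35844,-4.42832,-0.22415,0.04834,0.51628,0.58535,-5.23594,5.19314
26,0.65262,1.67951,-1.58000,-0.67976,1.25406,-4.23094,-0.22350,0.05393,0.49709,0.76323,-5.24051,5.13687
27,0.64479,1.69156,-1.62135,-0.88567,1.15504,-4.03860,-0.22295,0.05927,0.47860,0.93053,-5.22523,5.04084
28,0.63495,1.70264,-1.66080,-1.08155,1.06068,-3.85122,-0.22247,0.06435,0.46081,1.08941,-5.19190,4.90884
29,0.62320,1.71279,-1.69840,-1.26711,0.97035,-3.66877,-0.22207,0.06919,0.44374,1.24203,-5.14230,4.74469
30,0.60965,1.72206,-1.73420,-1.44210,0.88344,-3.49128,-0.22175,0.07377,0.42740,1.39049,-5.07815,4.55215
31,0.59440,1.73048,-1.76826,-1.60633,0.79940,-3.31882,-0.22151,0.07812,0.41177,1.53679,-5.00114,4.33489
32,0.57756,1.73807,-1.80062,-1.75966,0.71770,-3.15153,-0.22135,0.08223,0.39685,1.68276,-4.91289,4.09650
33,0.55925,1.74485,-1.83133,-1.90201,0.63786,-2.98956,-0.22130,0.08612,0.38263,1.83008,-4.81496,3.84039
34,0.53957,1.75085,-1.86045,-2.03336,0.55947,-2.83307,-0.22134,0.08980,0.36910,1.98016,-4.70884,3.56983
35,0.51863,1.75606,-1.88803,-2.15376,0.48218,-2.68226,-0.22149,0.09329,0.35625,2.13423,-4.59598,3.28791
36,0.49654,1.76051,-1.91414,-2.26330,0.40572,-2.53728,-0.22175,0.09660,0.34404,2.29324,-4.47774,2.99750
37,0.47341,1.76420,-1.93882,-2.36213,0.32991,-2.39829,-0.22214,0.09975,0.33245,2.45789,-4.35543,2.70127
38,0.44934,1.76713,-1.96215,-2.45043,0.25464,-2.26541,-0.22265,0.10274,0.32146,2.62862,-4.23028,2.40168
39,0.42444,1.76931,-1.98418,-2.52843,0.17992,-2.13874,-0.22329,0.10560,0.31104,2.80561,-4.10345,2.10094
40,0.39881,1.77075,-2.00497,-2.59639,0.10581,-2.01832,-0.22406,0.10834,0.30116,2.98881,-3.97601,1.80106
41,0.37255,1.77145,-2.02459,-2.65459,0.03250,-1.90416,-0.22497,0.11098,0.29178,3.17793,-3.84900,1.50379
42,0.34576,1.77143,-2.04310,-2.70291,-0.03773,-1.79599,-0.22600,0.11351,0.28288,3.37246,-3.72638,1.21065
43,0.31854,1.77073,-2.06055,-2.74181,-0.10498,-1.69375,-0.22716,0.11595,0.27442,3.57178,-3.60820,0.92288
44,0.29097,1.76936,-2.07702,-2.77213,-0.17101,-1.59750,-0.22845,0.11831,0.26636,3.77506,-3.49211,0.64164
45,0.26313,1.76734,-2.09254,-2.79422,-0.23547,-1.50709,-0.22984,0.12060,0.25868,3.98134,-3.37879,0.36792
46,0.23512,1.76468,-2.10720,-2.80845,-0.29797,-1.42232,-0.23134,0.12283,0.25135,4.18957,-3.26886,0.10253
47,0.20700,1.76141,-2.12103,-2.81521,-0.35814,-1.34296,-0.23294,0.12500,0.24434,4.39866,-3.16284,-0.15388
48,0.17885,1.75755,-2.13409,-2.81488,-0.41559,-1.26878,-0.23463,0.12712,0.23763,4.60746,-3.06114,-0.40079
49,0.15074,1.75314,-2.14644,-2.80787,-0.47002,-1.19953,-0.23638,0.12920,0.23120,,,
# final ang (rad): 0.15074 1.75314 -2.14644


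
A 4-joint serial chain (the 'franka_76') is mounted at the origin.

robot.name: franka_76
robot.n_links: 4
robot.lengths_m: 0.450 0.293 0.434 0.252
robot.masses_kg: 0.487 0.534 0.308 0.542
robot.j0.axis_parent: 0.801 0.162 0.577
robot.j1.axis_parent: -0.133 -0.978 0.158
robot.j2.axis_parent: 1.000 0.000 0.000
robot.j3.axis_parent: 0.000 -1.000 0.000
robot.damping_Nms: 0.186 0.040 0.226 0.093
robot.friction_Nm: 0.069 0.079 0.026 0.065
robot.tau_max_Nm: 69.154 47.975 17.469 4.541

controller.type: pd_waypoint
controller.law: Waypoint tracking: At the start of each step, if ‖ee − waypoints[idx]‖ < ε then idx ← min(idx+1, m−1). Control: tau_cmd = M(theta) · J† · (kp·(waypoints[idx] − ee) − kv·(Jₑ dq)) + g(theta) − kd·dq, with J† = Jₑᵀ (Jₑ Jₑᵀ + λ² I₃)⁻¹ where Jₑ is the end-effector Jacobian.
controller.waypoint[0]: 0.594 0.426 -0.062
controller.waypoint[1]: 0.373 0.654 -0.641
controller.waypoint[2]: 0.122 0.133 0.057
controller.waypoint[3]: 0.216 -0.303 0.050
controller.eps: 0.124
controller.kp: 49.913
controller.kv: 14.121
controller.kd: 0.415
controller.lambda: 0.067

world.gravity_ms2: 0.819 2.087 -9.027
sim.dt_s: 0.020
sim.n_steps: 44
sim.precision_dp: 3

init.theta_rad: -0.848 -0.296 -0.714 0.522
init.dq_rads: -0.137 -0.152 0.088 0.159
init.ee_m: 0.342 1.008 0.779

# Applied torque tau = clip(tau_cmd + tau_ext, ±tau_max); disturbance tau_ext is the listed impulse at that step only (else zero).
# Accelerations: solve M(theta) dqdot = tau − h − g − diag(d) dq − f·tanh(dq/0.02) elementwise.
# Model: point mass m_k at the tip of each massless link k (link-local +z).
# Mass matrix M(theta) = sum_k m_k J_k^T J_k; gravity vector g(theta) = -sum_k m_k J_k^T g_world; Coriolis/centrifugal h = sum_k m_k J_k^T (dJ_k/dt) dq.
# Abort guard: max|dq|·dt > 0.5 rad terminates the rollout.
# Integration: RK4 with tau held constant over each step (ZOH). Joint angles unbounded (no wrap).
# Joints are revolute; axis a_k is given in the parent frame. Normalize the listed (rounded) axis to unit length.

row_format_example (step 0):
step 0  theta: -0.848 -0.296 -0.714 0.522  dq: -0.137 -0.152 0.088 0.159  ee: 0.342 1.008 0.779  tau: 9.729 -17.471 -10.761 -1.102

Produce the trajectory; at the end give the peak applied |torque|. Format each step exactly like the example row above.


step 1  theta: -0.839 -0.308 -0.742 0.533  dq: 1.060 -1.038 -2.865 0.904  ee: 0.347 1.003 0.771  tau: 9.221 -12.569 -5.441 -1.087
step 2  theta: -0.811 -0.334 -0.816 0.549  dq: 1.727 -1.637 -4.499 0.577  ee: 0.357 0.989 0.751  tau: 8.107 -8.329 -2.243 -0.644
step 3  theta: -0.773 -0.372 -0.914 0.555  dq: 1.987 -2.153 -5.198 0.036  ee: 0.370 0.968 0.723  tau: 6.931 -5.068 -0.256 -0.219
step 4  theta: -0.734 -0.420 -1.019 0.553  dq: 1.962 -2.665 -5.302 -0.264  ee: 0.384 0.944 0.691  tau: 5.878 -2.737 1.046 0.013
step 5  theta: -0.696 -0.478 -1.122 0.544  dq: 1.789 -3.123 -5.082 -0.556  ee: 0.398 0.916 0.657  tau: 5.309 -1.025 1.953 0.247
step 6  theta: -0.663 -0.544 -1.220 0.531  dq: 1.539 -3.527 -4.694 -0.799  ee: 0.412 0.888 0.621  tau: 5.099 0.235 2.574 0.472
step 7  theta: -0.635 -0.618 -1.309 0.513  dq: 1.258 -3.871 -4.227 -0.981  ee: 0.425 0.860 0.584  tau: 5.106 1.169 2.959 0.683
step 8  theta: -0.613 -0.698 -1.389 0.492  dq: 0.972 -4.144 -3.733 -1.113  ee: 0.438 0.832 0.548  tau: 5.226 1.864 3.143 0.877
step 9  theta: -0.596 -0.783 -1.458 0.469  dq: 0.698 -4.339 -3.244 -1.201  ee: 0.451 0.806 0.513  tau: 5.381 2.379 3.158 1.050
step 10  theta: -0.585 -0.871 -1.519 0.445  dq: 0.448 -4.451 -2.777 -1.253  ee: 0.463 0.780 0.478  tau: 5.519 2.756 3.039 1.197
step 11  theta: -0.578 -0.961 -1.570 0.419  dq: 0.226 -4.482 -2.345 -1.272  ee: 0.474 0.757 0.445  tau: 5.610 3.026 2.820 1.316
step 12  theta: -0.576 -1.050 -1.613 0.394  dq: 0.036 -4.437 -1.955 -1.265  ee: 0.484 0.735 0.413  tau: 5.642 3.215 2.534 1.406
step 13  theta: -0.576 -1.138 -1.648 0.369  dq: -0.109 -4.325 -1.607 -1.266  ee: 0.494 0.714 0.383  tau: 5.597 3.349 2.212 1.481
step 14  theta: -0.580 -1.223 -1.677 0.344  dq: -0.226 -4.163 -1.302 -1.233  ee: 0.503 0.694 0.354  tau: 5.491 3.433 1.875 1.520
step 15  theta: -0.585 -1.304 -1.701 0.320  dq: -0.318 -3.961 -1.037 -1.179  ee: 0.512 0.676 0.327  tau: 5.350 3.481 1.543 1.535
step 16  theta: -0.593 -1.381 -1.719 0.297  dq: -0.389 -3.730 -0.812 -1.115  ee: 0.520 0.659 0.301  tau: 5.191 3.502 1.226 1.533
step 17  theta: -0.601 -1.453 -1.734 0.276  dq: -0.443 -3.480 -0.623 -1.045  ee: 0.527 0.643 0.277  tau: 5.025 3.502 0.936 1.519
step 18  theta: -0.610 -1.520 -1.744 0.256  dq: -0.484 -3.221 -0.467 -0.972  ee: 0.534 0.627 0.255  tau: 4.860 3.487 0.676 1.497
step 19  theta: -0.620 -1.582 -1.753 0.237  dq: -0.517 -2.960 -0.341 -0.899  ee: 0.541 0.613 0.234  tau: 4.702 3.458 0.449 1.469
step 20  theta: -0.631 -1.639 -1.758 0.220  dq: -0.544 -2.702 -0.243 -0.829  ee: 0.547 0.599 0.214  tau: 4.553 3.418 0.257 1.439
step 21  theta: -0.642 -1.690 -1.762 0.204  dq: -0.567 -2.452 -0.168 -0.764  ee: 0.552 0.586 0.195  tau: 4.417 3.368 0.099 1.407
step 22  theta: -0.654 -1.737 -1.765 0.190  dq: -0.588 -2.213 -0.113 -0.703  ee: 0.557 0.574 0.178  tau: 4.292 3.311 -0.029 1.375
step 23  theta: -0.666 -1.779 -1.767 0.176  dq: -0.607 -1.987 -0.076 -0.649  ee: 0.561 0.562 0.162  tau: 4.178 3.247 -0.127 1.344
step 24  theta: -0.678 -1.816 -1.769 0.164  dq: -0.624 -1.775 -0.054 -0.600  ee: 0.565 0.551 0.147  tau: 4.075 3.178 -0.199 1.314
step 25  theta: -0.691 -1.850 -1.769 0.152  dq: -0.639 -1.580 -0.043 -0.556  ee: 0.569 0.541 0.133  tau: 3.981 3.105 -0.249 1.285
step 26  theta: -0.704 -1.880 -1.770 0.141  dq: -0.652 -1.400 -0.041 -0.517  ee: 0.572 0.532 0.120  tau: 3.895 3.029 -0.278 1.256
step 27  theta: -0.717 -1.906 -1.771 0.131  dq: -0.662 -1.235 -0.045 -0.482  ee: 0.575 0.523 0.108  tau: 3.817 2.951 -0.292 1.229
step 28  theta: -0.730 -1.929 -1.772 0.122  dq: -0.670 -1.086 -0.054 -0.450  ee: 0.578 0.514 0.097  tau: 3.745 2.871 -0.291 1.202
step 29  theta: -0.744 -1.950 -1.773 0.113  dq: -0.675 -0.951 -0.066 -0.421  ee: 0.580 0.507 0.086  tau: 3.680 2.792 -0.279 1.176
step 30  theta: -0.757 -1.967 -1.775 0.105  dq: -0.677 -0.829 -0.080 -0.395  ee: 0.582 0.500 0.077  tau: 3.621 2.713 -0.258 1.150
step 31  theta: -0.771 -1.983 -1.777 0.098  dq: -0.676 -0.720 -0.094 -0.370  ee: 0.584 0.493 0.068  tau: 3.567 2.636 -0.230 1.126
step 32  theta: -0.784 -1.996 -1.779 0.091  dq: -0.672 -0.623 -0.109 -0.346  ee: 0.586 0.487 0.059  tau: 3.518 2.560 -0.196 1.102
step 33  theta: -0.798 -2.008 -1.781 0.084  dq: -0.666 -0.536 -0.122 -0.324  ee: 0.587 0.481 0.052  tau: 3.473 2.487 -0.158 1.079
step 34  theta: -0.811 -2.018 -1.783 0.078  dq: -0.656 -0.459 -0.135 -0.303  ee: 0.589 0.476 0.044  tau: -4.887 2.358 -7.553 -2.352
step 35  theta: -0.841 -2.021 -1.800 0.064  dq: -2.321 0.191 -1.504 -0.997  ee: 0.587 0.473 0.033  tau: -2.426 2.592 -4.981 -1.080
step 36  theta: -0.898 -2.012 -1.839 0.043  dq: -3.406 0.710 -2.431 -1.128  ee: 0.582 0.473 0.013  tau: -0.735 2.735 -3.257 -0.340
step 37  theta: -0.973 -1.992 -1.894 0.022  dq: -4.052 1.281 -3.024 -0.914  ee: 0.573 0.475 -0.012  tau: 0.579 2.611 -2.008 0.062
step 38  theta: -1.057 -1.960 -1.958 0.008  dq: -4.343 1.926 -3.343 -0.462  ee: 0.563 0.477 -0.039  tau: 1.621 2.239 -1.046 0.243
step 39  theta: -1.144 -1.915 -2.025 0.004  dq: -4.342 2.619 -3.427 0.129  ee: 0.552 0.480 -0.068  tau: 2.402 1.691 -0.266 0.300
step 40  theta: -1.228 -1.856 -2.093 0.012  dq: -4.110 3.304 -3.313 0.719  ee: 0.540 0.483 -0.098  tau: 2.924 1.035 0.393 0.341
step 41  theta: -1.307 -1.784 -2.157 0.033  dq: -3.769 3.880 -3.083 1.377  ee: 0.526 0.485 -0.128  tau: 3.186 0.286 0.972 0.314
step 42  theta: -1.379 -1.703 -2.216 0.067  dq: -3.393 4.271 -2.790 1.988  ee: 0.512 0.485 -0.157  tau: 3.269 -0.479 1.477 0.287
step 43  theta: -1.443 -1.616 -2.268 0.111  dq: -3.046 4.422 -2.489 2.486  ee: 0.496 0.483 -0.186  tau: 3.260 -1.208 1.895 0.293
step 44  theta: -1.501 -1.529 -2.316 0.165  dq: -2.775 4.312 -2.225 2.844  ee: 0.481 0.479 -0.212
max |tau| (N·m): 17.471


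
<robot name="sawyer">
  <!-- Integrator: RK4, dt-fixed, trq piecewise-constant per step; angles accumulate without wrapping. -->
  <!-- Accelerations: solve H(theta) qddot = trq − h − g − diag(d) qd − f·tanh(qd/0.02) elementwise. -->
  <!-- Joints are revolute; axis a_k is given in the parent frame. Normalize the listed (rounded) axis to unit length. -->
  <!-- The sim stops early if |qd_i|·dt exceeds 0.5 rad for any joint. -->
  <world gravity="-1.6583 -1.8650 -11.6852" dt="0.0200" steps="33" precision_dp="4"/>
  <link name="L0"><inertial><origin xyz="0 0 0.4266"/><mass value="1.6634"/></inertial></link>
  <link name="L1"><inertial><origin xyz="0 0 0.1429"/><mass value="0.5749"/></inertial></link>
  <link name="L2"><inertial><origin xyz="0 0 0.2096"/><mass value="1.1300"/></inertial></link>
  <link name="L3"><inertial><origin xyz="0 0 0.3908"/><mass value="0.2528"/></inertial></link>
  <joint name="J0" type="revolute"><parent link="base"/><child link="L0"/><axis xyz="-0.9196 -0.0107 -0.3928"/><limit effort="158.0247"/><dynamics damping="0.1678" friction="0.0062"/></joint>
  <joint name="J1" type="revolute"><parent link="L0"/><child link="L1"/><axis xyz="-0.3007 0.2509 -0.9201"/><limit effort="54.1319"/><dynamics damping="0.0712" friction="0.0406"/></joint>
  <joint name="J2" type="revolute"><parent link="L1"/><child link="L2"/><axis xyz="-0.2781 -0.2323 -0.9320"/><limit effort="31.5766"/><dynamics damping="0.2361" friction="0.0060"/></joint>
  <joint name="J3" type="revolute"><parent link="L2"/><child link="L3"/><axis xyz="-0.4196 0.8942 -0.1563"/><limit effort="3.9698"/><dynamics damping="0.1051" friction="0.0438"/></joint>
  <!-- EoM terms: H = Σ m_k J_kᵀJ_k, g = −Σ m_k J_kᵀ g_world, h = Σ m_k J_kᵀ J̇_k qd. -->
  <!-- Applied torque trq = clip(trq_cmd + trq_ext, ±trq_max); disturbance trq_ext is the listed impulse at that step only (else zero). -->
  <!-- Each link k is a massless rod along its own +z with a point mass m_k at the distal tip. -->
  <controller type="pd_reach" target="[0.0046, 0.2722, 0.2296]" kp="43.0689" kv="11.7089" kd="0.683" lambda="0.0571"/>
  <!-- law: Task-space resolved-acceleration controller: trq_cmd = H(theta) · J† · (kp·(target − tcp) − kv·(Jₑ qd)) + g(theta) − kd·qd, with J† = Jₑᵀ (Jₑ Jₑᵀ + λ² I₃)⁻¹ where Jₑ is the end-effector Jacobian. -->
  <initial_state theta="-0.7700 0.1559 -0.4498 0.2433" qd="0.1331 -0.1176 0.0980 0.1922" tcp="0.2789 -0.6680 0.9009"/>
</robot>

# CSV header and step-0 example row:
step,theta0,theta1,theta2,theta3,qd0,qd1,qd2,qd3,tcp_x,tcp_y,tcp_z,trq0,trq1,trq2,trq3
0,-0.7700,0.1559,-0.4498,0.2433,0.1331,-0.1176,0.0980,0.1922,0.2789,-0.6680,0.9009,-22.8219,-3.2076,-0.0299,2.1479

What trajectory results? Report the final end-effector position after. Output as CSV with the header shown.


step,theta0,theta1,theta2,theta3,qd0,qd1,qd2,qd3,tcp_x,tcp_y,tcp_z,trq0,trq1,trq2,trq3
1,-0.7736,0.1141,-0.4362,0.2872,-0.4895,-3.9518,1.1671,4.1095,0.2790,-0.6619,0.9023,-29.6740,-1.3824,-0.9115,-0.7620
2,-0.7928,0.0517,-0.3920,0.3712,-1.3491,-2.8669,2.2149,4.2830,0.2826,-0.6570,0.8974,-25.3579,-2.2601,-1.5894,-0.3307
3,-0.8241,-0.0277,-0.3902,0.4626,-1.8951,-4.3885,-0.5696,4.9040,0.2886,-0.6585,0.8841,-26.6085,-0.9374,-0.1682,-0.1652
4,-0.8719,-0.0956,-0.3580,0.5678,-2.8000,-2.9367,2.4825,5.5179,0.2984,-0.6650,0.8609,-13.6474,-0.8717,-2.5233,-0.0481
5,-0.9316,-0.1591,-0.3678,0.6711,-3.2485,-3.0849,-2.2699,4.9733,0.3092,-0.6755,0.8304,-8.9764,0.4303,0.2286,0.9106
6,-1.0027,-0.2128,-0.3720,0.7810,-3.8239,-2.4411,1.1645,5.8813,0.3213,-0.6871,0.7924,7.4774,1.5903,-2.3304,0.6299
7,-1.0816,-0.2494,-0.3848,0.8861,-4.0861,-1.2107,-1.9873,4.7445,0.3347,-0.6990,0.7488,15.0570,1.9312,-0.3440,1.7580
8,-1.1643,-0.2757,-0.4028,0.9872,-4.1710,-1.4415,-0.0321,5.2974,0.3472,-0.7091,0.7021,26.5137,3.3525,-1.6993,1.4201
9,-1.2472,-0.2947,-0.4165,1.0844,-4.1214,-0.4946,-1.2206,4.4829,0.3592,-0.7163,0.6538,31.0636,3.4085,-0.8721,2.0129
10,-1.3276,-0.3058,-0.4322,1.1747,-3.9239,-0.6177,-0.4159,4.5392,0.3699,-0.7202,0.6063,35.8107,4.1196,-1.3363,1.8134
11,-1.4037,-0.3132,-0.4440,1.2610,-3.6850,-0.1377,-0.7475,4.1229,0.3793,-0.7198,0.5607,37.1675,4.0894,-1.0107,1.9160
12,-1.4744,-0.3155,-0.4557,1.3424,-3.3860,-0.0876,-0.4525,4.0290,0.3873,-0.7155,0.5182,38.2131,4.2720,-1.0953,1.7198
13,-1.5391,-0.3149,-0.4650,1.4208,-3.0752,0.1236,-0.4672,3.8362,0.3937,-0.7073,0.4793,38.0821,4.2151,-0.9662,1.5831
14,-1.5973,-0.3115,-0.4731,1.4962,-2.7504,0.2268,-0.3614,3.7240,0.3984,-0.6956,0.4443,37.7342,4.1810,-0.9240,1.3754
15,-1.6491,-0.3054,-0.4800,1.5693,-2.4274,0.3815,-0.3378,3.5951,0.4016,-0.6809,0.4133,37.0808,4.0560,-0.8381,1.1828
16,-1.6944,-0.2967,-0.4860,1.6400,-2.1033,0.4938,-0.2780,3.4933,0.4034,-0.6637,0.3862,36.4607,3.9414,-0.7879,0.9753
17,-1.7333,-0.2858,-0.4911,1.7087,-1.7814,0.6092,-0.2396,3.3898,0.4038,-0.6445,0.3627,35.8802,3.8121,-0.7335,0.7789
18,-1.7657,-0.2727,-0.4953,1.7754,-1.4594,0.7061,-0.1955,3.2921,0.4030,-0.6237,0.3427,35.4490,3.6965,-0.6913,0.5883
19,-1.7917,-0.2578,-0.4987,1.8401,-1.1361,0.7957,-0.1569,3.1935,0.4010,-0.6016,0.3258,35.1893,3.5914,-0.6518,0.4091
20,-1.8111,-0.2412,-0.5013,1.9028,-0.8091,0.8744,-0.1178,3.0947,0.3979,-0.5788,0.3117,35.1405,3.5044,-0.6170,0.2398
21,-1.8240,-0.2231,-0.5032,1.9636,-0.4756,0.9447,-0.0791,2.9943,0.3938,-0.5555,0.3002,35.3212,3.4361,-0.5843,0.0809
22,-1.8300,-0.2036,-0.5042,2.0224,-0.1326,1.0065,-0.0388,2.8925,0.3889,-0.5319,0.2909,35.7517,3.3889,-0.5527,-0.0686
23,-1.8291,-0.1830,-0.5045,2.0791,0.2230,1.0628,0.0006,2.7885,0.3832,-0.5083,0.2838,36.4440,3.3618,-0.5178,-0.2087
24,-1.8209,-0.1614,-0.5039,2.1337,0.5952,1.1095,0.0438,2.6838,0.3767,-0.4850,0.2785,37.4188,3.3596,-0.4802,-0.3413
25,-1.8051,-0.1390,-0.5024,2.1863,0.9885,1.1424,0.0990,2.5791,0.3695,-0.4620,0.2749,38.7029,3.3866,-0.4431,-0.4669
26,-1.7811,-0.1160,-0.4997,2.2367,1.4071,1.1642,0.1643,2.4737,0.3617,-0.4395,0.2729,40.3031,3.4417,-0.4022,-0.5850
27,-1.7485,-0.0927,-0.4955,2.2851,1.8562,1.1720,0.2433,2.3691,0.3534,-0.4176,0.2725,42.2388,3.5296,-0.3562,-0.6962
28,-1.7065,-0.0694,-0.4896,2.3313,2.3411,1.1627,0.3399,2.2666,0.3444,-0.3963,0.2736,44.5271,3.6558,-0.3033,-0.8004
29,-1.6544,-0.0465,-0.4815,2.3756,2.8679,1.1320,0.4592,2.1678,0.3348,-0.3757,0.2762,47.1835,3.8277,-0.2423,-0.8972
30,-1.5913,-0.0243,-0.4709,2.4180,3.4432,1.0751,0.6076,2.0748,0.3247,-0.3556,0.2804,50.2175,4.0553,-0.1719,-0.9857
31,-1.5161,-0.0036,-0.4569,2.4585,4.0742,0.9869,0.7928,1.9904,0.3139,-0.3359,0.2863,53.6259,4.3518,-0.0918,-1.0648
32,-1.4277,0.0152,-0.4388,2.4975,4.7683,0.8620,1.0238,1.9179,0.3024,-0.3164,0.2940,57.3736,4.7337,-0.0028,-1.1326
33,-1.3247,0.0311,-0.4156,2.5352,5.5329,0.6967,1.3105,1.8615,0.2901,-0.2967,0.3037,,,,
# final tcp position (m): 0.2901 -0.2967 0.3037


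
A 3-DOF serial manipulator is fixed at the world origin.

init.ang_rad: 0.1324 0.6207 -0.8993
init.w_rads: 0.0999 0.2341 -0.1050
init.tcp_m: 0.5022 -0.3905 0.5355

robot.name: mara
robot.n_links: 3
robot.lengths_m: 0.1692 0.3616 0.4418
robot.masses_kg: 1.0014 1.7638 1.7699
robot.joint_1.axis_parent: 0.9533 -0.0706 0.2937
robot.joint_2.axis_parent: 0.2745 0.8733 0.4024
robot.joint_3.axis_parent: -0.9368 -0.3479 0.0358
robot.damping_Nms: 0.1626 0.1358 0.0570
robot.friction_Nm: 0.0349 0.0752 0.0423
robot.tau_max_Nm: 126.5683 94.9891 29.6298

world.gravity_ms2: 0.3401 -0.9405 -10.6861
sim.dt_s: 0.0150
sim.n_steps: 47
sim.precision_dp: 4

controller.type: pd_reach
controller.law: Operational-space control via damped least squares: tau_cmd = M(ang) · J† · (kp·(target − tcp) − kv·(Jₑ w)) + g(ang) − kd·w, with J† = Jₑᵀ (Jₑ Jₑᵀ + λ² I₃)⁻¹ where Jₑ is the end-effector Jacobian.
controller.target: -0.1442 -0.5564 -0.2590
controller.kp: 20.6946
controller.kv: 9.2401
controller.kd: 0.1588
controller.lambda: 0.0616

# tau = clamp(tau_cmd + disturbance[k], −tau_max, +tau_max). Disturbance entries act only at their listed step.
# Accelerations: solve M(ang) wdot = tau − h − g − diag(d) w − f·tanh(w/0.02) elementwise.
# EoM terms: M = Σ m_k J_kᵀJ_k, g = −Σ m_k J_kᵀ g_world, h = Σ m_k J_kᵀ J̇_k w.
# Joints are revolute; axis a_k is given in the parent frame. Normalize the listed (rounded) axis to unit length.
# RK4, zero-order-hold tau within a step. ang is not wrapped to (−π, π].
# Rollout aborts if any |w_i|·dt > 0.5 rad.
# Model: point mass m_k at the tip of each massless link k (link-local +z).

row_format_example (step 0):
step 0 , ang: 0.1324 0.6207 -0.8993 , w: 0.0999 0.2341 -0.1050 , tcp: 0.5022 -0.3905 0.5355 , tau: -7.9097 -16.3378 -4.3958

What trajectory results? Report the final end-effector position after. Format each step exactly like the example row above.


step 1 , ang: 0.1311 0.6225 -0.9089 , w: -0.2676 0.0081 -1.1763 , tcp: 0.5025 -0.3912 0.5310 , tau: -8.1454 -15.8054 -2.5934
step 2 , ang: 0.1249 0.6213 -0.9332 , w: -0.5601 -0.1694 -2.0518 , tcp: 0.4999 -0.3926 0.5237 , tau: -8.0666 -15.2615 -1.0981
step 3 , ang: 0.1149 0.6177 -0.9692 , w: -0.7705 -0.3027 -2.7427 , tcp: 0.4949 -0.3945 0.5140 , tau: -7.7668 -14.7291 0.1678
step 4 , ang: 0.1023 0.6124 -1.0144 , w: -0.8993 -0.3983 -3.2670 , tcp: 0.4877 -0.3968 0.5022 , tau: -7.3322 -14.2352 1.2630
step 5 , ang: 0.0884 0.6060 -1.0663 , w: -0.9524 -0.4647 -3.6473 , tcp: 0.4785 -0.3993 0.4888 , tau: -6.8339 -13.7980 2.2290
step 6 , ang: 0.0742 0.5986 -1.1230 , w: -0.9389 -0.5112 -3.9075 , tcp: 0.4677 -0.4018 0.4739 , tau: -6.3252 -13.4250 3.0932
step 7 , ang: 0.0606 0.5907 -1.1828 , w: -0.8686 -0.5464 -4.0705 , tcp: 0.4554 -0.4042 0.4579 , tau: -5.8423 -13.1151 3.8721
step 8 , ang: 0.0484 0.5823 -1.2445 , w: -0.7515 -0.5776 -4.1564 , tcp: 0.4420 -0.4063 0.4410 , tau: -5.4076 -12.8614 4.5748
step 9 , ang: 0.0383 0.5734 -1.3071 , w: -0.5967 -0.6107 -4.1825 , tcp: 0.4276 -0.4082 0.4234 , tau: -5.0335 -12.6532 5.2057
step 10 , ang: 0.0307 0.5640 -1.3696 , w: -0.4123 -0.6506 -4.1626 , tcp: 0.4125 -0.4098 0.4052 , tau: -4.7256 -12.4780 5.7665
step 11 , ang: 0.0261 0.5539 -1.4317 , w: -0.2054 -0.7006 -4.1079 , tcp: 0.3969 -0.4110 0.3867 , tau: -4.4857 -12.3230 6.2576
step 12 , ang: 0.0247 0.5429 -1.4927 , w: 0.0178 -0.7633 -4.0271 , tcp: 0.3810 -0.4118 0.3680 , tau: -4.3121 -12.1751 6.6792
step 13 , ang: 0.0267 0.5309 -1.5523 , w: 0.2505 -0.8400 -3.9274 , tcp: 0.3649 -0.4123 0.3491 , tau: -4.1974 -12.0223 7.0317
step 14 , ang: 0.0322 0.5176 -1.6104 , w: 0.4902 -0.9325 -3.8127 , tcp: 0.3488 -0.4124 0.3303 , tau: -4.1496 -11.8535 7.3160
step 15 , ang: 0.0414 0.5029 -1.6666 , w: 0.7327 -1.0413 -3.6867 , tcp: 0.3328 -0.4122 0.3116 , tau: -4.1693 -11.6588 7.5334
step 16 , ang: 0.0542 0.4863 -1.7209 , w: 0.9743 -1.1667 -3.5521 , tcp: 0.3171 -0.4116 0.2932 , tau: -4.2577 -11.4295 7.6857
step 17 , ang: 0.0706 0.4678 -1.7731 , w: 1.2114 -1.3084 -3.4108 , tcp: 0.3017 -0.4108 0.2751 , tau: -4.4172 -11.1584 7.7755
step 18 , ang: 0.0905 0.4470 -1.8232 , w: 1.4409 -1.4656 -3.2640 , tcp: 0.2866 -0.4097 0.2573 , tau: -4.6512 -10.8398 7.8056
step 19 , ang: 0.1138 0.4238 -1.8710 , w: 1.6598 -1.6372 -3.1124 , tcp: 0.2720 -0.4086 0.2400 , tau: -4.9637 -10.4701 7.7790
step 20 , ang: 0.1402 0.3979 -1.9165 , w: 1.8654 -1.8214 -2.9565 , tcp: 0.2579 -0.4073 0.2232 , tau: -5.3590 -10.0476 7.6993
step 21 , ang: 0.1696 0.3691 -1.9597 , w: 2.0554 -2.0161 -2.7964 , tcp: 0.2442 -0.4061 0.2068 , tau: -5.8411 -9.5728 7.5698
step 22 , ang: 0.2017 0.3374 -2.0004 , w: 2.2278 -2.2183 -2.6321 , tcp: 0.2311 -0.4049 0.1910 , tau: -6.4136 -9.0486 7.3943
step 23 , ang: 0.2363 0.3026 -2.0386 , w: 2.3810 -2.4247 -2.4633 , tcp: 0.2186 -0.4038 0.1758 , tau: -7.0784 -8.4798 7.1761
step 24 , ang: 0.2730 0.2648 -2.0743 , w: 2.5140 -2.6316 -2.2898 , tcp: 0.2065 -0.4029 0.1610 , tau: -7.8357 -7.8736 6.9189
step 25 , ang: 0.3115 0.2238 -2.1073 , w: 2.6261 -2.8345 -2.1116 , tcp: 0.1950 -0.4024 0.1467 , tau: -8.6830 -7.2384 6.6258
step 26 , ang: 0.3516 0.1799 -2.1376 , w: 2.7171 -3.0290 -1.9286 , tcp: 0.1840 -0.4021 0.1329 , tau: -9.6145 -6.5839 6.3002
step 27 , ang: 0.3929 0.1331 -2.1652 , w: 2.7870 -3.2103 -1.7410 , tcp: 0.1735 -0.4023 0.1194 , tau: -10.6203 -5.9204 5.9451
step 28 , ang: 0.4350 0.0838 -2.1899 , w: 2.8365 -3.3736 -1.5493 , tcp: 0.1634 -0.4029 0.1063 , tau: -11.6861 -5.2581 5.5639
step 29 , ang: 0.4778 0.0321 -2.2117 , w: 2.8661 -3.5144 -1.3542 , tcp: 0.1537 -0.4039 0.0934 , tau: -12.7932 -4.6068 5.1597
step 30 , ang: 0.5208 -0.0214 -2.2305 , w: 2.8765 -3.6286 -1.1568 , tcp: 0.1444 -0.4054 0.0808 , tau: -13.9186 -3.9755 4.7361
step 31 , ang: 0.5639 -0.0765 -2.2464 , w: 2.8687 -3.7128 -0.9586 , tcp: 0.1355 -0.4073 0.0683 , tau: -15.0361 -3.3721 4.2971
step 32 , ang: 0.6067 -0.1325 -2.2593 , w: 2.8436 -3.7643 -0.7612 , tcp: 0.1269 -0.4097 0.0560 , tau: -16.1178 -2.8032 3.8471
step 33 , ang: 0.6490 -0.1891 -2.2693 , w: 2.8022 -3.7816 -0.5667 , tcp: 0.1185 -0.4126 0.0437 , tau: -17.1357 -2.2743 3.3911
step 34 , ang: 0.6906 -0.2457 -2.2764 , w: 2.7455 -3.7641 -0.3772 , tcp: 0.1103 -0.4158 0.0315 , tau: -18.0645 -1.7896 2.9344
step 35 , ang: 0.7312 -0.3018 -2.2807 , w: 2.6747 -3.7125 -0.1949 , tcp: 0.1023 -0.4194 0.0194 , tau: -18.8833 -1.3523 2.4832
step 36 , ang: 0.7707 -0.3568 -2.2824 , w: 2.5912 -3.6288 -0.0223 , tcp: 0.0943 -0.4232 0.0073 , tau: -19.5776 -0.9645 2.0438
step 37 , ang: 0.8089 -0.4104 -2.2815 , w: 2.4965 -3.5166 0.1355 , tcp: 0.0865 -0.4273 -0.0047 , tau: -20.1398 -0.6271 1.6322
step 38 , ang: 0.8455 -0.4622 -2.2784 , w: 2.3926 -3.3794 0.2798 , tcp: 0.0787 -0.4316 -0.0166 , tau: -20.5699 -0.3402 1.2443
step 39 , ang: 0.8806 -0.5117 -2.2732 , w: 2.2816 -3.2217 0.4097 , tcp: 0.0709 -0.4359 -0.0283 , tau: -20.8743 -0.1028 0.8833
step 40 , ang: 0.9139 -0.5587 -2.2662 , w: 2.1656 -3.0485 0.5243 , tcp: 0.0631 -0.4402 -0.0399 , tau: -21.0652 0.0870 0.5535
step 41 , ang: 0.9455 -0.6030 -2.2576 , w: 2.0466 -2.8648 0.6231 , tcp: 0.0554 -0.4446 -0.0511 , tau: -21.1576 0.2318 0.2580
step 42 , ang: 0.9753 -0.6446 -2.2477 , w: 1.9267 -2.6755 0.7061 , tcp: 0.0477 -0.4488 -0.0620 , tau: -21.1687 0.3350 -0.0015
step 43 , ang: 1.0033 -0.6833 -2.2366 , w: 1.8078 -2.4848 0.7738 , tcp: 0.0401 -0.4530 -0.0726 , tau: -21.1157 0.4003 -0.2247
step 44 , ang: 1.0295 -0.7191 -2.2245 , w: 1.6914 -2.2965 0.8272 , tcp: 0.0326 -0.4571 -0.0828 , tau: -21.0148 0.4318 -0.4121
step 45 , ang: 1.0541 -0.7522 -2.2118 , w: 1.5788 -2.1137 0.8674 , tcp: 0.0253 -0.4610 -0.0925 , tau: -20.8805 0.4336 -0.5657
step 46 , ang: 1.0769 -0.7826 -2.1986 , w: 1.4710 -1.9386 0.8957 , tcp: 0.0180 -0.4647 -0.1017 , tau: -20.7251 0.4101 -0.6876
step 47 , ang: 1.0982 -0.8104 -2.1850 , w: 1.3688 -1.7728 0.9135 , tcp: 0.0110 -0.4683 -0.1105
final tcp position (m): 0.0110 -0.4683 -0.1105


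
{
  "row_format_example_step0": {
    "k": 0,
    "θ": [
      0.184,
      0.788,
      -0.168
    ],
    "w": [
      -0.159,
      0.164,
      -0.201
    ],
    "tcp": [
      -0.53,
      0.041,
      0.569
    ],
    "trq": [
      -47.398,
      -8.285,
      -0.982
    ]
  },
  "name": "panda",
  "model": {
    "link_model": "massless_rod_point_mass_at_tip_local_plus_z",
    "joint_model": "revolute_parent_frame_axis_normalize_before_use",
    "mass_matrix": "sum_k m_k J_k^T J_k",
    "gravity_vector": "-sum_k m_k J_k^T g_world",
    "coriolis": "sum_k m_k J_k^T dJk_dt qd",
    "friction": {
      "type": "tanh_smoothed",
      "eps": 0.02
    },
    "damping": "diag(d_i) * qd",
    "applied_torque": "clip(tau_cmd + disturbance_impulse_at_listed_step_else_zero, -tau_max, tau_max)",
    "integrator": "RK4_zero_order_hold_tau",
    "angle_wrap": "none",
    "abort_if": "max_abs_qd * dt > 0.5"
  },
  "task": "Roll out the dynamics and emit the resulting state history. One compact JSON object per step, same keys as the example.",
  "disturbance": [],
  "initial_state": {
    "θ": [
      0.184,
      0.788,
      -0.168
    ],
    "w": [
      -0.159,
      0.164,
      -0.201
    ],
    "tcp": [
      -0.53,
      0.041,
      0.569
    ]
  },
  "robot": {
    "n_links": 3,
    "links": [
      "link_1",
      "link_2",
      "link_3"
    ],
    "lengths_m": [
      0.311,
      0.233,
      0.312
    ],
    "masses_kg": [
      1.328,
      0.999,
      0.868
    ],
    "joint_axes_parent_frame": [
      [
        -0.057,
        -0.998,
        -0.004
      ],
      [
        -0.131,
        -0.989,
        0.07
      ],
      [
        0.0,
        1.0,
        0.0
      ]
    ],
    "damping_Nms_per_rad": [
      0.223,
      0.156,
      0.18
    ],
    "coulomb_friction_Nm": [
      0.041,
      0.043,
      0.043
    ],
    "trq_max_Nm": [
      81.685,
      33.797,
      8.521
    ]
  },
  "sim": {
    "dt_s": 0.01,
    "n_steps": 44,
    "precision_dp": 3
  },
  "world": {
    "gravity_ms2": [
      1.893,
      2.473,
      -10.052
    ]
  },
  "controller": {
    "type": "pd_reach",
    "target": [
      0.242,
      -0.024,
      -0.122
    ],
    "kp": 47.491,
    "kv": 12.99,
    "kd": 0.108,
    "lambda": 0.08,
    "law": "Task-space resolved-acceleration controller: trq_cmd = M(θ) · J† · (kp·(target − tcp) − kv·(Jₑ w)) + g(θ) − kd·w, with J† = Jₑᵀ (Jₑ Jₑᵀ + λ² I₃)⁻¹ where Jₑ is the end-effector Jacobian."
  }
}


{"k":1,"\u03b8":[0.175,0.798,-0.175],"w":[-1.608,1.728,-1.178],"tcp":[-0.529,0.041,0.567],"trq":[-42.276,-7.881,-0.63]}
{"k":2,"\u03b8":[0.153,0.821,-0.191],"w":[-2.825,2.973,-2.046],"tcp":[-0.524,0.04,0.563],"trq":[-36.866,-7.186,-0.423]}
{"k":3,"\u03b8":[0.12,0.856,-0.215],"w":[-3.813,3.903,-2.804],"tcp":[-0.517,0.038,0.557],"trq":[-31.369,-6.344,-0.298]}
{"k":4,"\u03b8":[0.078,0.898,-0.246],"w":[-4.589,4.548,-3.443],"tcp":[-0.508,0.036,0.549],"trq":[-26.014,-5.48,-0.205]}
{"k":5,"\u03b8":[0.029,0.946,-0.284],"w":[-5.178,4.954,-3.964],"tcp":[-0.496,0.033,0.54],"trq":[-20.999,-4.687,-0.111]}
{"k":6,"\u03b8":[-0.025,0.996,-0.325],"w":[-5.611,5.169,-4.374],"tcp":[-0.483,0.029,0.529],"trq":[-16.452,-4.019,0.004]}
{"k":7,"\u03b8":[-0.083,1.048,-0.371],"w":[-5.915,5.238,-4.684],"tcp":[-0.468,0.025,0.518],"trq":[-12.436,-3.5,0.149]}
{"k":8,"\u03b8":[-0.143,1.101,-0.419],"w":[-6.119,5.197,-4.911],"tcp":[-0.451,0.02,0.505],"trq":[-8.953,-3.127,0.323]}
{"k":9,"\u03b8":[-0.205,1.152,-0.469],"w":[-6.243,5.076,-5.074],"tcp":[-0.433,0.015,0.492],"trq":[-5.97,-2.886,0.524]}
{"k":10,"\u03b8":[-0.267,1.202,-0.52],"w":[-6.307,4.897,-5.188],"tcp":[-0.414,0.009,0.479],"trq":[-3.434,-2.754,0.743]}
{"k":11,"\u03b8":[-0.331,1.25,-0.572],"w":[-6.324,4.675,-5.265],"tcp":[-0.394,0.004,0.465],"trq":[-1.286,-2.706,0.973]}
{"k":12,"\u03b8":[-0.394,1.295,-0.625],"w":[-6.304,4.424,-5.316],"tcp":[-0.374,-0.002,0.45],"trq":[0.534,-2.718,1.206]}
{"k":13,"\u03b8":[-0.457,1.338,-0.678],"w":[-6.256,4.152,-5.35],"tcp":[-0.353,-0.007,0.436],"trq":[2.078,-2.77,1.436]}
{"k":14,"\u03b8":[-0.519,1.378,-0.732],"w":[-6.186,3.866,-5.37],"tcp":[-0.333,-0.013,0.421],"trq":[3.392,-2.845,1.657]}
{"k":15,"\u03b8":[-0.58,1.415,-0.786],"w":[-6.097,3.572,-5.38],"tcp":[-0.312,-0.018,0.406],"trq":[4.515,-2.928,1.865]}
{"k":16,"\u03b8":[-0.641,1.449,-0.839],"w":[-5.992,3.273,-5.382],"tcp":[-0.292,-0.023,0.392],"trq":[5.477,-3.009,2.057]}
{"k":17,"\u03b8":[-0.7,1.481,-0.893],"w":[-5.875,2.974,-5.377],"tcp":[-0.272,-0.028,0.377],"trq":[6.302,-3.079,2.232]}
{"k":18,"\u03b8":[-0.758,1.509,-0.947],"w":[-5.747,2.678,-5.365],"tcp":[-0.253,-0.033,0.362],"trq":[7.01,-3.134,2.388]}
{"k":19,"\u03b8":[-0.815,1.534,-1.001],"w":[-5.61,2.387,-5.346],"tcp":[-0.234,-0.037,0.348],"trq":[7.616,-3.17,2.526]}
{"k":20,"\u03b8":[-0.87,1.557,-1.054],"w":[-5.466,2.105,-5.319],"tcp":[-0.215,-0.041,0.334],"trq":[8.131,-3.185,2.645]}
{"k":21,"\u03b8":[-0.924,1.576,-1.107],"w":[-5.315,1.832,-5.283],"tcp":[-0.197,-0.044,0.32],"trq":[8.563,-3.18,2.748]}
{"k":22,"\u03b8":[-0.976,1.593,-1.159],"w":[-5.16,1.571,-5.238],"tcp":[-0.18,-0.048,0.306],"trq":[8.92,-3.154,2.834]}
{"k":23,"\u03b8":[-1.027,1.608,-1.212],"w":[-5.001,1.324,-5.184],"tcp":[-0.163,-0.05,0.293],"trq":[9.21,-3.11,2.906]}
{"k":24,"\u03b8":[-1.076,1.62,-1.263],"w":[-4.841,1.09,-5.121],"tcp":[-0.147,-0.053,0.279],"trq":[9.437,-3.049,2.966]}
{"k":25,"\u03b8":[-1.124,1.63,-1.314],"w":[-4.681,0.871,-5.049],"tcp":[-0.132,-0.055,0.267],"trq":[9.609,-2.975,3.013]}
{"k":26,"\u03b8":[-1.17,1.637,-1.364],"w":[-4.522,0.666,-4.968],"tcp":[-0.117,-0.057,0.254],"trq":[9.73,-2.889,3.051]}
{"k":27,"\u03b8":[-1.214,1.643,-1.413],"w":[-4.366,0.477,-4.879],"tcp":[-0.103,-0.059,0.242],"trq":[9.807,-2.793,3.081]}
{"k":28,"\u03b8":[-1.257,1.647,-1.462],"w":[-4.213,0.301,-4.783],"tcp":[-0.089,-0.06,0.229],"trq":[9.845,-2.69,3.103]}
{"k":29,"\u03b8":[-1.299,1.649,-1.509],"w":[-4.065,0.139,-4.68],"tcp":[-0.076,-0.061,0.218],"trq":[9.85,-2.581,3.119]}
{"k":30,"\u03b8":[-1.339,1.65,-1.555],"w":[-3.923,-0.009,-4.572],"tcp":[-0.063,-0.062,0.206],"trq":[9.825,-2.469,3.13]}
{"k":31,"\u03b8":[-1.377,1.649,-1.6],"w":[-3.79,-0.137,-4.45],"tcp":[-0.052,-0.062,0.195],"trq":[9.76,-2.365,3.137]}
{"k":32,"\u03b8":[-1.414,1.647,-1.644],"w":[-3.664,-0.255,-4.327],"tcp":[-0.04,-0.063,0.184],"trq":[9.68,-2.259,3.14]}
{"k":33,"\u03b8":[-1.451,1.644,-1.687],"w":[-3.546,-0.365,-4.204],"tcp":[-0.029,-0.063,0.174],"trq":[9.589,-2.15,3.141]}
{"k":34,"\u03b8":[-1.485,1.64,-1.728],"w":[-3.434,-0.469,-4.082],"tcp":[-0.019,-0.063,0.164],"trq":[9.491,-2.041,3.141]}
{"k":35,"\u03b8":[-1.519,1.635,-1.768],"w":[-3.33,-0.567,-3.96],"tcp":[-0.009,-0.063,0.154],"trq":[9.389,-1.929,3.139]}
{"k":36,"\u03b8":[-1.552,1.628,-1.807],"w":[-3.234,-0.661,-3.839],"tcp":[0.0,-0.063,0.144],"trq":[9.286,-1.817,3.136]}
{"k":37,"\u03b8":[-1.584,1.621,-1.845],"w":[-3.143,-0.751,-3.72],"tcp":[0.009,-0.062,0.135],"trq":[9.183,-1.704,3.132]}
{"k":38,"\u03b8":[-1.615,1.613,-1.882],"w":[-3.059,-0.838,-3.602],"tcp":[0.018,-0.062,0.126],"trq":[9.084,-1.589,3.128]}
{"k":39,"\u03b8":[-1.645,1.605,-1.917],"w":[-2.981,-0.924,-3.486],"tcp":[0.026,-0.061,0.117],"trq":[8.989,-1.473,3.123]}
{"k":40,"\u03b8":[-1.675,1.595,-1.951],"w":[-2.909,-1.008,-3.372],"tcp":[0.033,-0.06,0.108],"trq":[8.901,-1.355,3.118]}
{"k":41,"\u03b8":[-1.703,1.585,-1.985],"w":[-2.841,-1.091,-3.26],"tcp":[0.041,-0.06,0.1],"trq":[8.819,-1.236,3.112]}
{"k":42,"\u03b8":[-1.731,1.573,-2.017],"w":[-2.777,-1.173,-3.15],"tcp":[0.048,-0.059,0.092],"trq":[8.745,-1.115,3.106]}
{"k":43,"\u03b8":[-1.759,1.561,-2.048],"w":[-2.717,-1.255,-3.043],"tcp":[0.055,-0.058,0.085],"trq":[8.679,-0.992,3.1]}
{"k":44,"\u03b8":[-1.786,1.548,-2.077],"w":[-2.661,-1.337,-2.937],"tcp":[0.061,-0.057,0.077]}
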